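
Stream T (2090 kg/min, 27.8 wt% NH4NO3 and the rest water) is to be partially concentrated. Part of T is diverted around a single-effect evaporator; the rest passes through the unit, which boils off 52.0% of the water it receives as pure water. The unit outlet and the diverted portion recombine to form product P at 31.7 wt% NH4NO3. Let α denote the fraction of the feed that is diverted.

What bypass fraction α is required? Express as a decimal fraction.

0.672

All 2090×0.278 = 581.02 kg/min of NH4NO3 reaches P, so P = 581.02/0.317 = 1832.9 kg/min and vapour = 257.13 kg/min.
The evaporator receives (1−α)·2090 of feed at 0.722 water and removes 0.520 of that water:
0.520×0.722×(1−α)×2090 = 257.13
(1−α) = 257.13/784.67 = 0.3277;  α = 0.6723.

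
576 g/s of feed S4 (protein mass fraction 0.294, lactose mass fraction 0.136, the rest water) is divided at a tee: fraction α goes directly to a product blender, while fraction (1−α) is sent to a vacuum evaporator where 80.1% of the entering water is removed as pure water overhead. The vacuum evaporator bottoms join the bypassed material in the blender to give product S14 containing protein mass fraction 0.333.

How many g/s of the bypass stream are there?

428.2 g/s

All 576×0.294 = 169.34 g/s of protein reaches S14, so S14 = 169.34/0.333 = 508.54 g/s and vapour = 67.459 g/s.
The evaporator receives (1−α)·576 of feed at 0.570 water and removes 0.801 of that water:
0.801×0.570×(1−α)×576 = 67.459
(1−α) = 67.459/262.98 = 0.2565;  α = 0.7435.
Bypass flow = 0.7435×576 = 428.25 g/s.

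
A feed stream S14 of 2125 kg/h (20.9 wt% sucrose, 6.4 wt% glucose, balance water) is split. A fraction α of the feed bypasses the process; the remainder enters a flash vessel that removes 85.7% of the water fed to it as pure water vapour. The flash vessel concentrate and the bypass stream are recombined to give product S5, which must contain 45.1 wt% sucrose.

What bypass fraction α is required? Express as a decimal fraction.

All 2125×0.209 = 444.12 kg/h of sucrose reaches S5, so S5 = 444.12/0.451 = 984.76 kg/h and vapour = 1140.2 kg/h.
The evaporator receives (1−α)·2125 of feed at 0.727 water and removes 0.857 of that water:
0.857×0.727×(1−α)×2125 = 1140.2
(1−α) = 1140.2/1324 = 0.8612;  α = 0.1388.

0.139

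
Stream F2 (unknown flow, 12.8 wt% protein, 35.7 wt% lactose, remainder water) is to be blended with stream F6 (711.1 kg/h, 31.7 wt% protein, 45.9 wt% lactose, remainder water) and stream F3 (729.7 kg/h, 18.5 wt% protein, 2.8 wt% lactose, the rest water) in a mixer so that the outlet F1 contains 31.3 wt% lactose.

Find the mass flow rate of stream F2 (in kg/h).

Let F2 be the unknown flow. Total out = 1440.8 + F2.
lactose balance: 346.83 + 0.357·F2 = 0.313·(1440.8 + F2)
(0.357 − 0.313)·F2 = 0.313×1440.8 − 346.83 = 104.14
F2 = 104.14 / 0.044 = 2366.9 kg/h

2367 kg/h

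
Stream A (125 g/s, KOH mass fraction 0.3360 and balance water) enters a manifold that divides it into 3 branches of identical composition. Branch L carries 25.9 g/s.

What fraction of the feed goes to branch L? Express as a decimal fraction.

0.207

Fraction to L = 25.9/125 = 0.2072.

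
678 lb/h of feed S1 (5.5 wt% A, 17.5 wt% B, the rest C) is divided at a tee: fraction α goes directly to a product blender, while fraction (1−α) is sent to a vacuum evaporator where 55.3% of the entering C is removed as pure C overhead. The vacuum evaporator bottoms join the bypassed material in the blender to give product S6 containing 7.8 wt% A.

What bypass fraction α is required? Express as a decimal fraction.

0.308

All 678×0.055 = 37.29 lb/h of A reaches S6, so S6 = 37.29/0.078 = 478.08 lb/h and vapour = 199.92 lb/h.
The evaporator receives (1−α)·678 of feed at 0.770 C and removes 0.553 of that C:
0.553×0.770×(1−α)×678 = 199.92
(1−α) = 199.92/288.7 = 0.6925;  α = 0.3075.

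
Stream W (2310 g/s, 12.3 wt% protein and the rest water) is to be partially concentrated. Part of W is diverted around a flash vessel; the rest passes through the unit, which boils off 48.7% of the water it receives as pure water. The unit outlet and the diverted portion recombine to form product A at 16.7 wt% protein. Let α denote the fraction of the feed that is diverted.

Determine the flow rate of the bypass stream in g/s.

All 2310×0.123 = 284.13 g/s of protein reaches A, so A = 284.13/0.167 = 1701.4 g/s and vapour = 608.62 g/s.
The evaporator receives (1−α)·2310 of feed at 0.877 water and removes 0.487 of that water:
0.487×0.877×(1−α)×2310 = 608.62
(1−α) = 608.62/986.6 = 0.6169;  α = 0.3831.
Bypass flow = 0.3831×2310 = 884.98 g/s.

885 g/s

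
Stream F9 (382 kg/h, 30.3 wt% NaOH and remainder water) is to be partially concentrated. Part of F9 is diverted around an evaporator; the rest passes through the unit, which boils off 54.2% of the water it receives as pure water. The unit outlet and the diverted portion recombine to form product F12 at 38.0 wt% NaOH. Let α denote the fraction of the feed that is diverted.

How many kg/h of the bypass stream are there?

177.1 kg/h

All 382×0.303 = 115.75 kg/h of NaOH reaches F12, so F12 = 115.75/0.380 = 304.59 kg/h and vapour = 77.405 kg/h.
The evaporator receives (1−α)·382 of feed at 0.697 water and removes 0.542 of that water:
0.542×0.697×(1−α)×382 = 77.405
(1−α) = 77.405/144.31 = 0.5364;  α = 0.4636.
Bypass flow = 0.4636×382 = 177.1 kg/h.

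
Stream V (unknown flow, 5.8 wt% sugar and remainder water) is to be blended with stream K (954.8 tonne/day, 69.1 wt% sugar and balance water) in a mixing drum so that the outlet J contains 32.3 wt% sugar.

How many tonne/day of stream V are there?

1326 tonne/day

Let V be the unknown flow. Total out = 954.8 + V.
sugar balance: 659.77 + 0.058·V = 0.323·(954.8 + V)
(0.058 − 0.323)·V = 0.323×954.8 − 659.77 = -351.37
V = -351.37 / -0.265 = 1325.9 tonne/day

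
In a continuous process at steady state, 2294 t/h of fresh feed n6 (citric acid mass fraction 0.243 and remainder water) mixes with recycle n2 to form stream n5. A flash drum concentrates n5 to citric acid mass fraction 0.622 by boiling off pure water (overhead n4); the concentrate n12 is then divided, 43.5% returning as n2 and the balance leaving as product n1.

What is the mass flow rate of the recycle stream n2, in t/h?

690 t/h

Overall citric acid balance (none leaves overhead): citric acid in fresh feed = citric acid in product, i.e. 2294×0.243 = (1−0.435)·n12·0.622.
n12 = 557.44/(0.622×0.565) = 1586.2 t/h.
Recycle n2 = 0.435×1586.2 = 690 t/h.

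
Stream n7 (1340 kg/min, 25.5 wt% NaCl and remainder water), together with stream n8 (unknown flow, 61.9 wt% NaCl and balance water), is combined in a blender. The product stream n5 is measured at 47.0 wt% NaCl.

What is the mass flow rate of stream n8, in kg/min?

1934 kg/min

Let n8 be the unknown flow. Total out = 1340 + n8.
NaCl balance: 341.7 + 0.619·n8 = 0.470·(1340 + n8)
(0.619 − 0.470)·n8 = 0.470×1340 − 341.7 = 288.1
n8 = 288.1 / 0.149 = 1933.6 kg/min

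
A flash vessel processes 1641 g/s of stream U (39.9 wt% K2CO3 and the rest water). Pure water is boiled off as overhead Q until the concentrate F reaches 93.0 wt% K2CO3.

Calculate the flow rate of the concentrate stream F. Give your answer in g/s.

704 g/s

K2CO3 is conserved: 1641×0.399 = 654.76 g/s all reports to the concentrate.
Concentrate = 654.76/(target fraction) = 704.04 g/s.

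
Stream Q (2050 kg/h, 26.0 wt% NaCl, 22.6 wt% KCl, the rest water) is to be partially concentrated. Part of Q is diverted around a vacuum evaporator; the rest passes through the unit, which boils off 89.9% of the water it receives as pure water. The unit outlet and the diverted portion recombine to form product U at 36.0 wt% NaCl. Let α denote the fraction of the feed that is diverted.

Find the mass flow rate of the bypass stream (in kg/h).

817.7 kg/h

All 2050×0.260 = 533 kg/h of NaCl reaches U, so U = 533/0.360 = 1480.6 kg/h and vapour = 569.44 kg/h.
The evaporator receives (1−α)·2050 of feed at 0.514 water and removes 0.899 of that water:
0.899×0.514×(1−α)×2050 = 569.44
(1−α) = 569.44/947.28 = 0.6011;  α = 0.3989.
Bypass flow = 0.3989×2050 = 817.67 kg/h.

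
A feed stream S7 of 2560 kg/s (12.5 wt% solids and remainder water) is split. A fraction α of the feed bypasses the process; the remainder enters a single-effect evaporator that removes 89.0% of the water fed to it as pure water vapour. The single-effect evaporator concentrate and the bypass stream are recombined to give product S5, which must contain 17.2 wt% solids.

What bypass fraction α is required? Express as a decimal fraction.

All 2560×0.125 = 320 kg/s of solids reaches S5, so S5 = 320/0.172 = 1860.5 kg/s and vapour = 699.53 kg/s.
The evaporator receives (1−α)·2560 of feed at 0.875 water and removes 0.890 of that water:
0.890×0.875×(1−α)×2560 = 699.53
(1−α) = 699.53/1993.6 = 0.3509;  α = 0.6491.

0.649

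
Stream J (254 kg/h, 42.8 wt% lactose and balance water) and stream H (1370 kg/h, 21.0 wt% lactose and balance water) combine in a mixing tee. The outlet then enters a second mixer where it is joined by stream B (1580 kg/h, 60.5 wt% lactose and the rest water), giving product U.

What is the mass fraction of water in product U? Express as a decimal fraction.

0.5779

Overall, product flow = 3204 kg/h.
water in = 254×0.572 + 1370×0.790 + 1580×0.395 = 1851.7 kg/h.
water fraction in U = 0.5779.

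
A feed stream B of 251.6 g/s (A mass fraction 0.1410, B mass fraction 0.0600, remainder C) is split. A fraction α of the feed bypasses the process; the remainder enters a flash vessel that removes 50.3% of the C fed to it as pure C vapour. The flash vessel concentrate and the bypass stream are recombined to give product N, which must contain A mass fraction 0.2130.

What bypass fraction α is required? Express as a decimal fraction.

0.159

All 251.6×0.141 = 35.476 g/s of A reaches N, so N = 35.476/0.213 = 166.55 g/s and vapour = 85.048 g/s.
The evaporator receives (1−α)·251.6 of feed at 0.799 C and removes 0.503 of that C:
0.503×0.799×(1−α)×251.6 = 85.048
(1−α) = 85.048/101.12 = 0.8411;  α = 0.1589.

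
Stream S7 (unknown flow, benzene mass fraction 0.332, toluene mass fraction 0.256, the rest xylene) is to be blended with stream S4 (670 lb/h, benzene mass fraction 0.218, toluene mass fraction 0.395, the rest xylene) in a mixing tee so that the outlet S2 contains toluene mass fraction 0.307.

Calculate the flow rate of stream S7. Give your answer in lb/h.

Let S7 be the unknown flow. Total out = 670 + S7.
toluene balance: 264.65 + 0.256·S7 = 0.307·(670 + S7)
(0.256 − 0.307)·S7 = 0.307×670 − 264.65 = -58.96
S7 = -58.96 / -0.051 = 1156.1 lb/h

1156 lb/h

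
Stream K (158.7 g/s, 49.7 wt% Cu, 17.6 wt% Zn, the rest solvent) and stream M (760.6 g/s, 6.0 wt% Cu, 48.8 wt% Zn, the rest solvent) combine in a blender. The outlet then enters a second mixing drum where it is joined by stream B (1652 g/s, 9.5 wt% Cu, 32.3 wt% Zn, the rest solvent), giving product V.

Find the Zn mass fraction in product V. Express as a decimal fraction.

0.363

Overall, product flow = 2571.3 g/s.
Zn in = 158.7×0.176 + 760.6×0.488 + 1652×0.323 = 932.7 g/s.
Zn fraction in V = 0.363.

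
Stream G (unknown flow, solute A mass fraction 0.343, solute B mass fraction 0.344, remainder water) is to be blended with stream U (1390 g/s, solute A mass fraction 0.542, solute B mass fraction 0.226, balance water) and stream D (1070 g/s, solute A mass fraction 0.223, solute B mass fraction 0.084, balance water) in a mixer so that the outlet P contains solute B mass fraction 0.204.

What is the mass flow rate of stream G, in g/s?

698.7 g/s

Let G be the unknown flow. Total out = 2460 + G.
solute B balance: 404.02 + 0.344·G = 0.204·(2460 + G)
(0.344 − 0.204)·G = 0.204×2460 − 404.02 = 97.82
G = 97.82 / 0.140 = 698.71 g/s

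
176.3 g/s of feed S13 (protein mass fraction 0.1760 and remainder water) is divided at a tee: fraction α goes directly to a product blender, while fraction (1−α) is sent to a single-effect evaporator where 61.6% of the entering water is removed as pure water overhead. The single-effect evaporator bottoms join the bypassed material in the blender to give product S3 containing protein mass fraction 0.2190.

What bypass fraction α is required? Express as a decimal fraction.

All 176.3×0.176 = 31.029 g/s of protein reaches S3, so S3 = 31.029/0.219 = 141.68 g/s and vapour = 34.616 g/s.
The evaporator receives (1−α)·176.3 of feed at 0.824 water and removes 0.616 of that water:
0.616×0.824×(1−α)×176.3 = 34.616
(1−α) = 34.616/89.487 = 0.3868;  α = 0.6132.

0.613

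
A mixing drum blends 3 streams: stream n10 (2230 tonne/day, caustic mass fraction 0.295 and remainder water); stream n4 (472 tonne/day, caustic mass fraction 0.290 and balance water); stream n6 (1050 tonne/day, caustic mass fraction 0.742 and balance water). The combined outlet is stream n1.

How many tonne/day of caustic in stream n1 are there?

1574 tonne/day

caustic out = caustic in = 2230×0.295 + 472×0.290 + 1050×0.742 = 1573.8 tonne/day.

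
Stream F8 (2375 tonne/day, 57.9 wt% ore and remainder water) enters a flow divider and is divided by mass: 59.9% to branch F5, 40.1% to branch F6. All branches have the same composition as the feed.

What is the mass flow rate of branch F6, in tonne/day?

Branch F6 flow = 0.401×2375 = 952.38 tonne/day.

952.4 tonne/day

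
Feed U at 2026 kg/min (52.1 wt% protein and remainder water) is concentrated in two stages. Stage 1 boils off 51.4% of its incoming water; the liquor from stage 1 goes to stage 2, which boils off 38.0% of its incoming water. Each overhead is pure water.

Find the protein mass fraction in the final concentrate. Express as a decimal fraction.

water in feed = 2026×0.479 = 970.45 kg/min.
After stage 1: water left = (1−0.514)×970.45 = 471.64; stream total = 1527.2 kg/min.
After stage 2: water left = (1−0.380)×471.64 = 292.42; final concentrate = 1348 kg/min.
protein fraction = 1055.5/1348 = 0.783.

0.783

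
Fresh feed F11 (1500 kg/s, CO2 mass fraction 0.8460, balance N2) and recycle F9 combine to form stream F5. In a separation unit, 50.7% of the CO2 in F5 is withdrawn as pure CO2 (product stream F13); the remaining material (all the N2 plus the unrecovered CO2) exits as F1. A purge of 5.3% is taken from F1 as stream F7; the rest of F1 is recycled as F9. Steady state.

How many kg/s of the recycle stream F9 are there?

N2 enters only via F11 and leaves only via the purge: 1500×0.154 = 0.053×(N2 in F1), and the separation unit passes all N2, so N2 in F5 = N2 in F1 = 4358.5 kg/s.
CO2 in F5: m_A = 1500×0.846 + (1−0.053)·(1−0.507)·m_A, so m_A = 1269/0.5331 = 2380.3 kg/s.
F1 = (1−0.507)×2380.3 + 4358.5 = 5532 kg/s.
Recycle F9 = (1−0.053)×5532 = 5238.8 kg/s.

5239 kg/s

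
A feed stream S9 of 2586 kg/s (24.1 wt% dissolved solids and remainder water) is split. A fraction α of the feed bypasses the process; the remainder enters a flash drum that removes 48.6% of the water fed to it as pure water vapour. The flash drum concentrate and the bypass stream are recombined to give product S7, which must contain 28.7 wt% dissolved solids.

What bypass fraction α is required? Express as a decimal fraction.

All 2586×0.241 = 623.23 kg/s of dissolved solids reaches S7, so S7 = 623.23/0.287 = 2171.5 kg/s and vapour = 414.48 kg/s.
The evaporator receives (1−α)·2586 of feed at 0.759 water and removes 0.486 of that water:
0.486×0.759×(1−α)×2586 = 414.48
(1−α) = 414.48/953.91 = 0.4345;  α = 0.5655.

0.565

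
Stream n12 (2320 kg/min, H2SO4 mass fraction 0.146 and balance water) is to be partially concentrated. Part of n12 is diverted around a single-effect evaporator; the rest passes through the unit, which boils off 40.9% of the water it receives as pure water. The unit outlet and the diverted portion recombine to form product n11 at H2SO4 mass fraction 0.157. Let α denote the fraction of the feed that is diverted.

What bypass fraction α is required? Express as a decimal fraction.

All 2320×0.146 = 338.72 kg/min of H2SO4 reaches n11, so n11 = 338.72/0.157 = 2157.5 kg/min and vapour = 162.55 kg/min.
The evaporator receives (1−α)·2320 of feed at 0.854 water and removes 0.409 of that water:
0.409×0.854×(1−α)×2320 = 162.55
(1−α) = 162.55/810.34 = 0.2006;  α = 0.7994.

0.799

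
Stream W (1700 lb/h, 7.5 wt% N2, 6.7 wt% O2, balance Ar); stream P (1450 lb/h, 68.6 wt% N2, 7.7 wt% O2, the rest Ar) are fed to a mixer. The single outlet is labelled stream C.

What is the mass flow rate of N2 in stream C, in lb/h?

N2 out = N2 in = 1700×0.075 + 1450×0.686 = 1122.2 lb/h.

1122 lb/h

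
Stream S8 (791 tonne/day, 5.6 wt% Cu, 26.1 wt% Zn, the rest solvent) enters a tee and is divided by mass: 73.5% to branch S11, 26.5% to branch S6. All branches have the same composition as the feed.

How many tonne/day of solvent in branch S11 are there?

Branch S11 total = 0.735×791 = 581.38 tonne/day.
solvent in S11 = 0.683×581.38 = 397.09 tonne/day.

397.1 tonne/day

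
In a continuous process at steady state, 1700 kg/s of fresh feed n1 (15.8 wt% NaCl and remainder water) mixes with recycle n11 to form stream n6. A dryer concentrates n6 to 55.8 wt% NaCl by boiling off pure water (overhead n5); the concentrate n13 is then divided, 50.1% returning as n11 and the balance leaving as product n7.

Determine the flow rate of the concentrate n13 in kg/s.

964.7 kg/s

Overall NaCl balance (none leaves overhead): NaCl in fresh feed = NaCl in product, i.e. 1700×0.158 = (1−0.501)·n13·0.558.
n13 = 268.6/(0.558×0.499) = 964.65 kg/s.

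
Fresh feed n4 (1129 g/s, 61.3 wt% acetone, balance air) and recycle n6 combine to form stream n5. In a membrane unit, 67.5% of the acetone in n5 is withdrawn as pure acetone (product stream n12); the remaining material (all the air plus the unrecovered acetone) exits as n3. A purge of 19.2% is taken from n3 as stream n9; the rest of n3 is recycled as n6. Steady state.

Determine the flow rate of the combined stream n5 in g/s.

air enters only via n4 and leaves only via the purge: 1129×0.387 = 0.192×(air in n3), and the membrane unit passes all air, so air in n5 = air in n3 = 2275.6 g/s.
acetone in n5: m_A = 1129×0.613 + (1−0.192)·(1−0.675)·m_A, so m_A = 692.08/0.7374 = 938.54 g/s.
n5 = 938.54 + 2275.6 = 3214.2 g/s.

3214 g/s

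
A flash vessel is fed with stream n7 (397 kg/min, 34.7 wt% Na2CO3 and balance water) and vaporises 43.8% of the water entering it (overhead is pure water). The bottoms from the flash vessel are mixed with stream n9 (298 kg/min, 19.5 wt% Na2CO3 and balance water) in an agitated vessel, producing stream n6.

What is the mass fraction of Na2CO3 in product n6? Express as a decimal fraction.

0.337

Vapour removed = 0.438×0.653×397 = 113.55 kg/min; concentrate = 283.45 kg/min.
Na2CO3 reaching the mixer = 137.76 (from concentrate) + 298×0.195 = 195.87 kg/min.
Product flow = 283.45 + 298 = 581.45 kg/min; Na2CO3 fraction = 0.337.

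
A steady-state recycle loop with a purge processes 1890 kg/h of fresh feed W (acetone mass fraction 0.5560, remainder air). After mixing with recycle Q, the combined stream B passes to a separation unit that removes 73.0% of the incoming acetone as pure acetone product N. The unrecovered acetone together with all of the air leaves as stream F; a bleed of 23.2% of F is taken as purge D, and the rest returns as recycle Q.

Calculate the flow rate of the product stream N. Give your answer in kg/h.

acetone in B: m_A = 1890×0.556 + (1−0.232)·(1−0.730)·m_A, so m_A = 1050.8/0.7926 = 1325.7 kg/h.
Product N = 0.730×1325.7 = 967.8 kg/h.

967.8 kg/h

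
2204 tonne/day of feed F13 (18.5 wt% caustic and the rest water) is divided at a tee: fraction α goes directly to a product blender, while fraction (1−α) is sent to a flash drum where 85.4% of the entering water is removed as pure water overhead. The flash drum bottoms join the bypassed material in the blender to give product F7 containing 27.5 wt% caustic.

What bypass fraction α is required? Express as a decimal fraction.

All 2204×0.185 = 407.74 tonne/day of caustic reaches F7, so F7 = 407.74/0.275 = 1482.7 tonne/day and vapour = 721.31 tonne/day.
The evaporator receives (1−α)·2204 of feed at 0.815 water and removes 0.854 of that water:
0.854×0.815×(1−α)×2204 = 721.31
(1−α) = 721.31/1534 = 0.4702;  α = 0.5298.

0.530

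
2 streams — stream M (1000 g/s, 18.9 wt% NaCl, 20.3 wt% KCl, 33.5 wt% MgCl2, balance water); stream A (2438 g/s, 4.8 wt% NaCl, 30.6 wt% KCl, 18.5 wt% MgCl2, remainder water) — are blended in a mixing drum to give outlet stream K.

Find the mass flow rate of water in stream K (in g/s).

1397 g/s

water out = water in = 1000×0.273 + 2438×0.461 = 1396.9 g/s.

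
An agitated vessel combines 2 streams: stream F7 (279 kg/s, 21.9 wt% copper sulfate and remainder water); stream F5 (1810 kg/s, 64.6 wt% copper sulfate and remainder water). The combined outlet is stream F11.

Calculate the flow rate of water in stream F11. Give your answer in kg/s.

water out = water in = 279×0.781 + 1810×0.354 = 858.64 kg/s.

858.6 kg/s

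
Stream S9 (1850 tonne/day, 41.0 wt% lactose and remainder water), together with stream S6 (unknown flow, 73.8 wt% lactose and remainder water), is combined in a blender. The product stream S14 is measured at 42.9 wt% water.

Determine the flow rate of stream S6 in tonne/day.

1784 tonne/day

Let S6 be the unknown flow. Total out = 1850 + S6.
water balance: 1091.5 + 0.262·S6 = 0.429·(1850 + S6)
(0.262 − 0.429)·S6 = 0.429×1850 − 1091.5 = -297.85
S6 = -297.85 / -0.167 = 1783.5 tonne/day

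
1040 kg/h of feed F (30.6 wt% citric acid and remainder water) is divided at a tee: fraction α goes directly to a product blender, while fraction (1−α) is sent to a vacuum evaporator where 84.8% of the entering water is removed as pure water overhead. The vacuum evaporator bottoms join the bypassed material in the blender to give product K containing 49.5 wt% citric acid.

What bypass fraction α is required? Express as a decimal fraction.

0.351

All 1040×0.306 = 318.24 kg/h of citric acid reaches K, so K = 318.24/0.495 = 642.91 kg/h and vapour = 397.09 kg/h.
The evaporator receives (1−α)·1040 of feed at 0.694 water and removes 0.848 of that water:
0.848×0.694×(1−α)×1040 = 397.09
(1−α) = 397.09/612.05 = 0.6488;  α = 0.3512.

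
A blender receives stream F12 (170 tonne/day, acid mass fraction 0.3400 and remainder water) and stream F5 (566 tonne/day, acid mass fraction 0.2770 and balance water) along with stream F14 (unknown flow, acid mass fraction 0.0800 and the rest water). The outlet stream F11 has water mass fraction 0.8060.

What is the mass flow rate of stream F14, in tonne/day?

629.8 tonne/day

Let F14 be the unknown flow. Total out = 736 + F14.
water balance: 521.42 + 0.920·F14 = 0.806·(736 + F14)
(0.920 − 0.806)·F14 = 0.806×736 − 521.42 = 71.798
F14 = 71.798 / 0.114 = 629.81 tonne/day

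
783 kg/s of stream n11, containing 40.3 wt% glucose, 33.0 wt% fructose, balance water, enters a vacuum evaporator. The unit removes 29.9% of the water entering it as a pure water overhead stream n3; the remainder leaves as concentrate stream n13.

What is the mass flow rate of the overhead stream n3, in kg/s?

water entering = 783×0.267 = 209.06 kg/s; overhead removed = 0.299×209.06 = 62.509 kg/s.

62.51 kg/s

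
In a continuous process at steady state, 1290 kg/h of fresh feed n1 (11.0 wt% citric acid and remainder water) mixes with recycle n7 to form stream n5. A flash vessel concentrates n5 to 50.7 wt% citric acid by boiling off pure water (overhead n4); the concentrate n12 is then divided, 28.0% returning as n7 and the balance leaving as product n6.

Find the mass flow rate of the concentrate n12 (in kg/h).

388.7 kg/h

Overall citric acid balance (none leaves overhead): citric acid in fresh feed = citric acid in product, i.e. 1290×0.110 = (1−0.280)·n12·0.507.
n12 = 141.9/(0.507×0.720) = 388.72 kg/h.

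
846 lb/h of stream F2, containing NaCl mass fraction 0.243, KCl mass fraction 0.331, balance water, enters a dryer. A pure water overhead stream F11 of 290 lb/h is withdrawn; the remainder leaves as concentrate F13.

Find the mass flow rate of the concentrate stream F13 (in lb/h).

556 lb/h

Concentrate = 846 − 290 = 556 lb/h.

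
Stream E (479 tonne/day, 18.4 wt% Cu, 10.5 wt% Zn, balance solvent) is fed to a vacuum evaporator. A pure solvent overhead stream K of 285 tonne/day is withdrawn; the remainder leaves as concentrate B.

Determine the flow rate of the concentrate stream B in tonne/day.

194 tonne/day

Concentrate = 479 − 285 = 194 tonne/day.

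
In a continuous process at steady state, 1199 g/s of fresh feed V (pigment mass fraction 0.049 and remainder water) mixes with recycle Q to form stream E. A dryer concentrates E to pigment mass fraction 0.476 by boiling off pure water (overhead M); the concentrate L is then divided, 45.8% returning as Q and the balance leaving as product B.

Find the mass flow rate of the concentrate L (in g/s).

227.7 g/s

Overall pigment balance (none leaves overhead): pigment in fresh feed = pigment in product, i.e. 1199×0.049 = (1−0.458)·L·0.476.
L = 58.751/(0.476×0.542) = 227.72 g/s.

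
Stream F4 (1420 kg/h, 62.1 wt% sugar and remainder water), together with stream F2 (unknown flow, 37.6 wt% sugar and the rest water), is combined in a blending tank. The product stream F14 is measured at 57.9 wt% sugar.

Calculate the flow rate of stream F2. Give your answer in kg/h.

Let F2 be the unknown flow. Total out = 1420 + F2.
sugar balance: 881.82 + 0.376·F2 = 0.579·(1420 + F2)
(0.376 − 0.579)·F2 = 0.579×1420 − 881.82 = -59.64
F2 = -59.64 / -0.203 = 293.79 kg/h

293.8 kg/h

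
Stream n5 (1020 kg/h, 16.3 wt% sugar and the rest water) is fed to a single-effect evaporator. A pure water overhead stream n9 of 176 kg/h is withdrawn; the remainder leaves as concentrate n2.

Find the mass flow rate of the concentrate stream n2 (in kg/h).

844 kg/h

Concentrate = 1020 − 176 = 844 kg/h.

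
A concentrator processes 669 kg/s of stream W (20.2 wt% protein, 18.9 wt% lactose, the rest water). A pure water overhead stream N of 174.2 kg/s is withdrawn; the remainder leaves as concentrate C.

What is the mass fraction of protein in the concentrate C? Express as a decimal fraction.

protein is not removed: 669×0.202 = 135.14 kg/s of protein enters C.
Concentrate = 669 − 174.2 = 494.8 kg/s.
Mass fraction = 135.14/494.8 = 0.273.

0.273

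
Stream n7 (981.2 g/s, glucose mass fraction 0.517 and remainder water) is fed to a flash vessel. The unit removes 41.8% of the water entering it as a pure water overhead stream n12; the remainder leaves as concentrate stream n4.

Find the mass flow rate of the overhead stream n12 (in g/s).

water entering = 981.2×0.483 = 473.92 g/s; overhead removed = 0.418×473.92 = 198.1 g/s.

198.1 g/s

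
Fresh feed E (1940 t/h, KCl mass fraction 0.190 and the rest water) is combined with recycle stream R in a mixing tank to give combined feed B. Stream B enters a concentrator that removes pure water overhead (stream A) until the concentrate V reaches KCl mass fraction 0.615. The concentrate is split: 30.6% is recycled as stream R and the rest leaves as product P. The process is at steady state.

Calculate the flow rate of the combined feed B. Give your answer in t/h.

Overall KCl balance (none leaves overhead): KCl in fresh feed = KCl in product, i.e. 1940×0.190 = (1−0.306)·V·0.615.
V = 368.6/(0.615×0.694) = 863.62 t/h.
Recycle R = 0.306×863.62 = 264.27 t/h.
Combined feed B = 1940 + 264.27 = 2204.3 t/h.

2204 t/h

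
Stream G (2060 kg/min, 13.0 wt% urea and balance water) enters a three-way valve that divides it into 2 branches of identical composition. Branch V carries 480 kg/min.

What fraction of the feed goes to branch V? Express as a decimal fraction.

Fraction to V = 480/2060 = 0.2330.

0.233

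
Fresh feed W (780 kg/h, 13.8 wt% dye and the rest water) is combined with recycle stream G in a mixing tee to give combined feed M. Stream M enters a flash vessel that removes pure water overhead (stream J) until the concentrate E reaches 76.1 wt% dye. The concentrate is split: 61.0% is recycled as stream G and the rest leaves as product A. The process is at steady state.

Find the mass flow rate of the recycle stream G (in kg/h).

221.2 kg/h

Overall dye balance (none leaves overhead): dye in fresh feed = dye in product, i.e. 780×0.138 = (1−0.610)·E·0.761.
E = 107.64/(0.761×0.390) = 362.68 kg/h.
Recycle G = 0.610×362.68 = 221.24 kg/h.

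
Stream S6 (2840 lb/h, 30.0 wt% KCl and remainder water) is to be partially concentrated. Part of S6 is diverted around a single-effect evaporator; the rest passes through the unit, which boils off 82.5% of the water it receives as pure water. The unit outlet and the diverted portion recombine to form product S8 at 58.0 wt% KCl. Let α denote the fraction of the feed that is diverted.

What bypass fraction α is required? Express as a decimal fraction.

All 2840×0.300 = 852 lb/h of KCl reaches S8, so S8 = 852/0.580 = 1469 lb/h and vapour = 1371 lb/h.
The evaporator receives (1−α)·2840 of feed at 0.700 water and removes 0.825 of that water:
0.825×0.700×(1−α)×2840 = 1371
(1−α) = 1371/1640.1 = 0.8359;  α = 0.1641.

0.164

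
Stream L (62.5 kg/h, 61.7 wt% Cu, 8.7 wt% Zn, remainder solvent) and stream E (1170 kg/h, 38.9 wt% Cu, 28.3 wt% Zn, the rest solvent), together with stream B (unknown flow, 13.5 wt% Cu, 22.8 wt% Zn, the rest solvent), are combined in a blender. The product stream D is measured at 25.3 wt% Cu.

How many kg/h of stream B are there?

1541 kg/h

Let B be the unknown flow. Total out = 1232.5 + B.
Cu balance: 493.69 + 0.135·B = 0.253·(1232.5 + B)
(0.135 − 0.253)·B = 0.253×1232.5 − 493.69 = -181.87
B = -181.87 / -0.118 = 1541.3 kg/h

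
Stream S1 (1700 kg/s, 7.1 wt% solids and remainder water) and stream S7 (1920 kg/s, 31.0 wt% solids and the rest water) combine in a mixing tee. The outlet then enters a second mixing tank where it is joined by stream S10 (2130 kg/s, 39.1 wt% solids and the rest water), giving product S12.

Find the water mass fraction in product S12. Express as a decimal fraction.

Overall, product flow = 5750 kg/s.
water in = 1700×0.929 + 1920×0.690 + 2130×0.609 = 4201.3 kg/s.
water fraction in S12 = 0.731.

0.731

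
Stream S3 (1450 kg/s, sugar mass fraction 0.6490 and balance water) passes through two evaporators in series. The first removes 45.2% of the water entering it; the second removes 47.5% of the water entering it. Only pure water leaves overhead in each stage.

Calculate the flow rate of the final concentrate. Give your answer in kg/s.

1087 kg/s

water in feed = 1450×0.351 = 508.95 kg/s.
After stage 1: water left = (1−0.452)×508.95 = 278.9; stream total = 1220 kg/s.
After stage 2: water left = (1−0.475)×278.9 = 146.42; final concentrate = 1087.5 kg/s.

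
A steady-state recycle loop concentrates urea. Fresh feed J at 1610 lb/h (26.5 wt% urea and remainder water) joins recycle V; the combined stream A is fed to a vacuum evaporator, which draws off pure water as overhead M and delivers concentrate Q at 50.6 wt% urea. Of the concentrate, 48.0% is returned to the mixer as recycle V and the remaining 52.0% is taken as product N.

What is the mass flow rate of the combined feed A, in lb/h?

Overall urea balance (none leaves overhead): urea in fresh feed = urea in product, i.e. 1610×0.265 = (1−0.480)·Q·0.506.
Q = 426.65/(0.506×0.520) = 1621.5 lb/h.
Recycle V = 0.480×1621.5 = 778.32 lb/h.
Combined feed A = 1610 + 778.32 = 2388.3 lb/h.

2388 lb/h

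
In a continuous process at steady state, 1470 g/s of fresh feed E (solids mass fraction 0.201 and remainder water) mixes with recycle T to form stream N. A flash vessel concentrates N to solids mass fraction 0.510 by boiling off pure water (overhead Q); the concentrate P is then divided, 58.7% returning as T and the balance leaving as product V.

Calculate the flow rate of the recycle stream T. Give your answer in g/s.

823.4 g/s

Overall solids balance (none leaves overhead): solids in fresh feed = solids in product, i.e. 1470×0.201 = (1−0.587)·P·0.510.
P = 295.47/(0.510×0.413) = 1402.8 g/s.
Recycle T = 0.587×1402.8 = 823.44 g/s.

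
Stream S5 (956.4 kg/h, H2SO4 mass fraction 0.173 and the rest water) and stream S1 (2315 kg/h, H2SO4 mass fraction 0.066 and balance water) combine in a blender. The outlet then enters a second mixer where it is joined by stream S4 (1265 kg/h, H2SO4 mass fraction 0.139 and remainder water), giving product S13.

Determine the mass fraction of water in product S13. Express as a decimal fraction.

0.891

Overall, product flow = 4536.4 kg/h.
water in = 956.4×0.827 + 2315×0.934 + 1265×0.861 = 4042.3 kg/h.
water fraction in S13 = 0.891.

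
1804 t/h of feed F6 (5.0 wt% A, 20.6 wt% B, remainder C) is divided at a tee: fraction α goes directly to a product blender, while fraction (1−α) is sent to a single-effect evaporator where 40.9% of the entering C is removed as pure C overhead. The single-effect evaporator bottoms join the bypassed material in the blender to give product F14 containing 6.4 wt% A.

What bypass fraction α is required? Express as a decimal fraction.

0.281

All 1804×0.050 = 90.2 t/h of A reaches F14, so F14 = 90.2/0.064 = 1409.4 t/h and vapour = 394.62 t/h.
The evaporator receives (1−α)·1804 of feed at 0.744 C and removes 0.409 of that C:
0.409×0.744×(1−α)×1804 = 394.62
(1−α) = 394.62/548.95 = 0.7189;  α = 0.2811.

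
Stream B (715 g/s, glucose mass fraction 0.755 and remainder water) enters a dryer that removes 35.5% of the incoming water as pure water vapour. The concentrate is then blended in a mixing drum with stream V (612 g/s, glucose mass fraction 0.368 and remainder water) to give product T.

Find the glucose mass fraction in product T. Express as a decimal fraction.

0.605

Vapour removed = 0.355×0.245×715 = 62.187 g/s; concentrate = 652.81 g/s.
glucose reaching the mixer = 539.83 (from concentrate) + 612×0.368 = 765.04 g/s.
Product flow = 652.81 + 612 = 1264.8 g/s; glucose fraction = 0.605.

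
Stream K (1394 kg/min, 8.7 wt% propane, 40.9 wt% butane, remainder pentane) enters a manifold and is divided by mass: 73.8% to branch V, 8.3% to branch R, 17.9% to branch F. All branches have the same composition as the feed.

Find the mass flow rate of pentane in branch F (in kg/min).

125.8 kg/min

Branch F total = 0.179×1394 = 249.53 kg/min.
pentane in F = 0.504×249.53 = 125.76 kg/min.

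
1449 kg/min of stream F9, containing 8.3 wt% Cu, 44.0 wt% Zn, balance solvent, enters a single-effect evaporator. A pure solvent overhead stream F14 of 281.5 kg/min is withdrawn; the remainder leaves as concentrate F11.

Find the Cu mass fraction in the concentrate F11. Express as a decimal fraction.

Cu is not removed: 1449×0.083 = 120.27 kg/min of Cu enters F11.
Concentrate = 1449 − 281.5 = 1167.5 kg/min.
Mass fraction = 120.27/1167.5 = 0.103.

0.103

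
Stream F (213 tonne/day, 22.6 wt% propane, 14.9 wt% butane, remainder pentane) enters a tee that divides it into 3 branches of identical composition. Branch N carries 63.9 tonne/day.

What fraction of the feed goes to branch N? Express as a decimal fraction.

0.300

Fraction to N = 63.9/213 = 0.3000.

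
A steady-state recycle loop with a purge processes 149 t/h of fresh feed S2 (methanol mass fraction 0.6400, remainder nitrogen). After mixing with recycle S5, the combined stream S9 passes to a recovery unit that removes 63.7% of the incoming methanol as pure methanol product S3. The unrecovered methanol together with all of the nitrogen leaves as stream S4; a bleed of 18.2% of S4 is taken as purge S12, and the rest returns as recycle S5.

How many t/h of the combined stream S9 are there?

nitrogen enters only via S2 and leaves only via the purge: 149×0.360 = 0.182×(nitrogen in S4), and the recovery unit passes all nitrogen, so nitrogen in S9 = nitrogen in S4 = 294.73 t/h.
methanol in S9: m_A = 149×0.640 + (1−0.182)·(1−0.637)·m_A, so m_A = 95.36/0.7031 = 135.63 t/h.
S9 = 135.63 + 294.73 = 430.36 t/h.

430.4 t/h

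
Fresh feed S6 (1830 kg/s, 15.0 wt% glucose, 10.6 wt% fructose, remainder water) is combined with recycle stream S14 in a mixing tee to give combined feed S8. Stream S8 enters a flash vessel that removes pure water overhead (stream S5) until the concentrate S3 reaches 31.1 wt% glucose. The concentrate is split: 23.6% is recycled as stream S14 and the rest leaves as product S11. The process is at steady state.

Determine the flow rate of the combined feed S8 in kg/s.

Overall glucose balance (none leaves overhead): glucose in fresh feed = glucose in product, i.e. 1830×0.150 = (1−0.236)·S3·0.311.
S3 = 274.5/(0.311×0.764) = 1155.3 kg/s.
Recycle S14 = 0.236×1155.3 = 272.65 kg/s.
Combined feed S8 = 1830 + 272.65 = 2102.6 kg/s.

2103 kg/s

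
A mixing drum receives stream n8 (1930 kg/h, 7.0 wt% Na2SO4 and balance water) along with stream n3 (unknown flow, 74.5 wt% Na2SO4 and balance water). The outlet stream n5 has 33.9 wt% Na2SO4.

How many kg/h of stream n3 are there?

Let n3 be the unknown flow. Total out = 1930 + n3.
Na2SO4 balance: 135.1 + 0.745·n3 = 0.339·(1930 + n3)
(0.745 − 0.339)·n3 = 0.339×1930 − 135.1 = 519.17
n3 = 519.17 / 0.406 = 1278.7 kg/h

1279 kg/h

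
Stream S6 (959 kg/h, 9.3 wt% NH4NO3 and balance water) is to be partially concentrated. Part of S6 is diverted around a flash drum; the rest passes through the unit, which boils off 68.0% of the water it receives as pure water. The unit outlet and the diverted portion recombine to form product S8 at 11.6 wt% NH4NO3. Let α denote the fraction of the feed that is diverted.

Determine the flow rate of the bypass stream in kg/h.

650.7 kg/h

All 959×0.093 = 89.187 kg/h of NH4NO3 reaches S8, so S8 = 89.187/0.116 = 768.85 kg/h and vapour = 190.15 kg/h.
The evaporator receives (1−α)·959 of feed at 0.907 water and removes 0.680 of that water:
0.680×0.907×(1−α)×959 = 190.15
(1−α) = 190.15/591.47 = 0.3215;  α = 0.6785.
Bypass flow = 0.6785×959 = 650.7 kg/h.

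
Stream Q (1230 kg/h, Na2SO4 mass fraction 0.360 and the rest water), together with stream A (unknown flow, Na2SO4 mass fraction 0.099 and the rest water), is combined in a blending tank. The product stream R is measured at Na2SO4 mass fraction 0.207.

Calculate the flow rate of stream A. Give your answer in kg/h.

1743 kg/h

Let A be the unknown flow. Total out = 1230 + A.
Na2SO4 balance: 442.8 + 0.099·A = 0.207·(1230 + A)
(0.099 − 0.207)·A = 0.207×1230 − 442.8 = -188.19
A = -188.19 / -0.108 = 1742.5 kg/h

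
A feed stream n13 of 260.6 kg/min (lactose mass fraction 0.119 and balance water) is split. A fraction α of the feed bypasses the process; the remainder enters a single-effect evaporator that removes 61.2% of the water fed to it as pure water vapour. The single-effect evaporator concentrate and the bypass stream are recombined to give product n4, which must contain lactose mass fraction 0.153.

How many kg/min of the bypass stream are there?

All 260.6×0.119 = 31.011 kg/min of lactose reaches n4, so n4 = 31.011/0.153 = 202.69 kg/min and vapour = 57.911 kg/min.
The evaporator receives (1−α)·260.6 of feed at 0.881 water and removes 0.612 of that water:
0.612×0.881×(1−α)×260.6 = 57.911
(1−α) = 57.911/140.51 = 0.4122;  α = 0.5878.
Bypass flow = 0.5878×260.6 = 153.19 kg/min.

153.2 kg/min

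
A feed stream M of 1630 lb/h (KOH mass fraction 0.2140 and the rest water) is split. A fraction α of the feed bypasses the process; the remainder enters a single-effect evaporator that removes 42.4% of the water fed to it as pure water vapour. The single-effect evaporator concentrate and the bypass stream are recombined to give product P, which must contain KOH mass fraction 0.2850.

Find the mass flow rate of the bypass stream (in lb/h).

All 1630×0.214 = 348.82 lb/h of KOH reaches P, so P = 348.82/0.285 = 1223.9 lb/h and vapour = 406.07 lb/h.
The evaporator receives (1−α)·1630 of feed at 0.786 water and removes 0.424 of that water:
0.424×0.786×(1−α)×1630 = 406.07
(1−α) = 406.07/543.22 = 0.7475;  α = 0.2525.
Bypass flow = 0.2525×1630 = 411.54 lb/h.

411.5 lb/h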